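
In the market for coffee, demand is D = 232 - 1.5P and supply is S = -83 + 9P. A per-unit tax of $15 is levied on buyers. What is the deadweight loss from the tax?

Pre-tax equilibrium: P* = 30, Q* = 187.
Tax on buyers shifts demand to D = 232 − 1.5(P + 15) = 209.5 - 1.5P.
209.5 - 1.5P = -83 + 9P gives seller price Ps = 195/7; buyers pay Pb = 195/7 + 15 = 300/7.
New quantity: Q = 232 − 1.5(300/7) = 1174/7.
DWL = ½ × 15 × (187 − 1174/7) = 2025/14.

Deadweight loss = 2025/14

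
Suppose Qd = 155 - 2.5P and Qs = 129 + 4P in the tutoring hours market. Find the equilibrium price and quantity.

Set Qd = Qs: 155 - 2.5P = 129 + 4P.
26 = 6.5P, so P* = 4.
Q* = 155 − 2.5(4) = 145.

P* = 4, Q* = 145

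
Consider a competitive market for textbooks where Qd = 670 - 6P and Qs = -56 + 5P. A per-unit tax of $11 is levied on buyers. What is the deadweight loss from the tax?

Pre-tax equilibrium: P* = 66, Q* = 274.
Tax on buyers shifts demand to Qd = 670 − 6(P + 11) = 604 - 6P.
604 - 6P = -56 + 5P gives seller price Ps = 60; buyers pay Pb = 60 + 11 = 71.
New quantity: Q = 670 − 6(71) = 244.
DWL = ½ × 11 × (274 − 244) = 165.

Deadweight loss = 165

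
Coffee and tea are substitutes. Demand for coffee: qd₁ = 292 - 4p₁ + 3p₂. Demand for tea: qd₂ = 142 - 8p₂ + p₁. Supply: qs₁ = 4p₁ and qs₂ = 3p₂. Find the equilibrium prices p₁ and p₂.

Market 1: 292 - 4p₁ + 3p₂ = 4p₁ → 8p₁ - 3p₂ = 292.
Market 2: 11p₂ - p₁ = 142.
Eliminating p₂: 11×(1) + 3×(2) gives 85p₁ = 3638, so p₁ = 42.8.
Back-substitute into (2): p₂ = (142 + 1×42.8) / 11 = 16.8.

p₁ = 42.8, p₂ = 16.8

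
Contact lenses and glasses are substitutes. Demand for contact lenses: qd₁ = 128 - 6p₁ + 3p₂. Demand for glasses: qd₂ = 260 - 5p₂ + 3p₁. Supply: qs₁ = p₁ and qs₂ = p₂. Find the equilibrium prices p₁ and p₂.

Market 1: 128 - 6p₁ + 3p₂ = p₁ → 7p₁ - 3p₂ = 128.
Market 2: 6p₂ - 3p₁ = 260.
Eliminating p₂: 6×(1) + 3×(2) gives 33p₁ = 1548, so p₁ = 516/11.
Back-substitute into (2): p₂ = (260 + 3×516/11) / 6 = 2204/33.

p₁ = 516/11, p₂ = 2204/33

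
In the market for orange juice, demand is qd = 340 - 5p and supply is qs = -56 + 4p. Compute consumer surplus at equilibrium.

Equilibrium: 340 - 5p = -56 + 4p gives p* = 44, q* = 120.
Demand choke price (qd = 0): p = 68.
CS = ½(68 − 44)(120) = 1440.

Consumer surplus = 1440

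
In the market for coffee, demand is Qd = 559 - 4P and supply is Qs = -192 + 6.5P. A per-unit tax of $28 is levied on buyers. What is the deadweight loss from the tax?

Pre-tax equilibrium: P* = 1502/21, Q* = 5731/21.
Tax on buyers shifts demand to Qd = 559 − 4(P + 28) = 447 - 4P.
447 - 4P = -192 + 6.5P gives seller price Ps = 426/7; buyers pay Pb = 426/7 + 28 = 622/7.
New quantity: Q = 559 − 4(622/7) = 1425/7.
DWL = ½ × 28 × (5731/21 − 1425/7) = 2912/3.

Deadweight loss = 2912/3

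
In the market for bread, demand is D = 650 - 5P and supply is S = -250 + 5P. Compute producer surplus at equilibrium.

Equilibrium: 650 - 5P = -250 + 5P gives P* = 90, Q* = 200.
Supply starts at P = 50 (where S = 0).
PS = ½(90 − 50)(200) = 4000.

Producer surplus = 4000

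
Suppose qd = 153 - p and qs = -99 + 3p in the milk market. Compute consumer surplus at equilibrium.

Equilibrium: 153 - p = -99 + 3p gives p* = 63, q* = 90.
Demand choke price (qd = 0): p = 153.
CS = ½(153 − 63)(90) = 4050.

Consumer surplus = 4050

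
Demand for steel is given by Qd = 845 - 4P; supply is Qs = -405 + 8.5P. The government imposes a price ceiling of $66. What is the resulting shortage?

Shortage = 425

Equilibrium price would be P* = 100, so the ceiling at 66 binds.
At P = 66: Qd = 845 − 4(66) = 581, Qs = -405 + 8.5(66) = 156.
Shortage = 581 − 156 = 425.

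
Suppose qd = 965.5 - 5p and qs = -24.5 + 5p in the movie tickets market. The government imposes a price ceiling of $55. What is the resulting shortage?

Equilibrium price would be p* = 99, so the ceiling at 55 binds.
At p = 55: qd = 965.5 − 5(55) = 690.5, qs = -24.5 + 5(55) = 250.5.
Shortage = 690.5 − 250.5 = 440.

Shortage = 440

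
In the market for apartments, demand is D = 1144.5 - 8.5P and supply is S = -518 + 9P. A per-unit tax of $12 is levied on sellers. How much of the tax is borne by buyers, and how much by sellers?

Pre-tax equilibrium: P* = 95, Q* = 337.
Tax on sellers shifts supply to S = -518 + 9(P − 12) = -626 + 9P.
1144.5 - 8.5P = -626 + 9P gives buyer price Pb = 3541/35; sellers receive Ps = 3541/35 − 12 = 3121/35.
New quantity: Q = 1144.5 − 8.5(3541/35) = 9959/35.
Buyer burden = 3541/35 − 95 = 216/35; seller burden = 95 − 3121/35 = 204/35.

Buyers bear 216/35, sellers bear 204/35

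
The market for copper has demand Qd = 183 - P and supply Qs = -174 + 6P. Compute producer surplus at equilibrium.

Equilibrium: 183 - P = -174 + 6P gives P* = 51, Q* = 132.
Supply starts at P = 29 (where Qs = 0).
PS = ½(51 − 29)(132) = 1452.

Producer surplus = 1452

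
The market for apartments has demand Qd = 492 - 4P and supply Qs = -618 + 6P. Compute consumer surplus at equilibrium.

Consumer surplus = 288

Equilibrium: 492 - 4P = -618 + 6P gives P* = 111, Q* = 48.
Demand choke price (Qd = 0): P = 123.
CS = ½(123 − 111)(48) = 288.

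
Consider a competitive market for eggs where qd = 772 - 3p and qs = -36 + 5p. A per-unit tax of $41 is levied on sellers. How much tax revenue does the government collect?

Tax revenue = 16077.125

Pre-tax equilibrium: p* = 101, q* = 469.
Tax on sellers shifts supply to qs = -36 + 5(p − 41) = -241 + 5p.
772 - 3p = -241 + 5p gives buyer price pb = 126.625; sellers receive ps = 126.625 − 41 = 85.625.
New quantity: q = 772 − 3(126.625) = 392.125.
Revenue = 41 × 392.125 = 16077.125.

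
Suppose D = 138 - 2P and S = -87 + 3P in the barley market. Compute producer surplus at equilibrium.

Equilibrium: 138 - 2P = -87 + 3P gives P* = 45, Q* = 48.
Supply starts at P = 29 (where S = 0).
PS = ½(45 − 29)(48) = 384.

Producer surplus = 384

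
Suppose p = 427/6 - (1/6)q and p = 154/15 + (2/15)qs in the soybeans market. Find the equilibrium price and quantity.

Set the two price expressions equal: 427/6 - (1/6)q = 154/15 + (2/15)q.
60.9 = 0.3q, so q* = 203.
p* = 427/6 − (1/6)(203) = 112/3.

p* = 112/3, q* = 203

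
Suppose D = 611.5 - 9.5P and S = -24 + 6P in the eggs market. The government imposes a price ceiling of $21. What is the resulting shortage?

Shortage = 310

Equilibrium price would be P* = 41, so the ceiling at 21 binds.
At P = 21: D = 611.5 − 9.5(21) = 412, S = -24 + 6(21) = 102.
Shortage = 412 − 102 = 310.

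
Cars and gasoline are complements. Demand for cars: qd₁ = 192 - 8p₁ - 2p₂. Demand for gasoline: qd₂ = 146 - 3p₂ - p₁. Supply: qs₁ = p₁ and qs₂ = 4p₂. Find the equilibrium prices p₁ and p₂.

Market 1: 192 - 8p₁ - 2p₂ = p₁ → 9p₁ + 2p₂ = 192.
Market 2: 7p₂ + p₁ = 146.
Eliminating p₂: 7×(1) − 2×(2) gives 61p₁ = 1052, so p₁ = 1052/61.
Back-substitute into (2): p₂ = (146 − 1×1052/61) / 7 = 1122/61.

p₁ = 1052/61, p₂ = 1122/61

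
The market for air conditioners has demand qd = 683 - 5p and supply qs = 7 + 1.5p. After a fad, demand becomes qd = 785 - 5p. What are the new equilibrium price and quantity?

Original equilibrium: p* = 104, q* = 163.
New equilibrium: 785 - 5p = 7 + 1.5p, so 778 = 6.5p and p' = 1556/13; q' = 785 − 5(1556/13) = 2425/13.

p' = 1556/13, q' = 2425/13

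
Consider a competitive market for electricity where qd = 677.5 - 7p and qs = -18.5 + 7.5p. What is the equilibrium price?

p* = 48

Set qd = qs: 677.5 - 7p = -18.5 + 7.5p.
696 = 14.5p, so p* = 48.
q* = 677.5 − 7(48) = 341.5.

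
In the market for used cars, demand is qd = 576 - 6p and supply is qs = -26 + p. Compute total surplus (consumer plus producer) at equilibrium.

Total surplus = 2100

Equilibrium: 576 - 6p = -26 + p gives p* = 86, q* = 60.
Demand choke price: p = 96; supply starts at p = 26.
CS = ½(96 − 86)(60) = 300; PS = ½(86 − 26)(60) = 1800.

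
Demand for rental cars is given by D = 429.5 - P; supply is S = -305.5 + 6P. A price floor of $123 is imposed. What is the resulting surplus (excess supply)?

Surplus = 126

Equilibrium price would be P* = 105, so the floor at 123 binds.
At P = 123: D = 306.5, S = 432.5.
Surplus = 432.5 − 306.5 = 126.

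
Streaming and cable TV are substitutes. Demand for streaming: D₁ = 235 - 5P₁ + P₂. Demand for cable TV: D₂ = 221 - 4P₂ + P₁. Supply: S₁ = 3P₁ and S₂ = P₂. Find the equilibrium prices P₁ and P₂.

P₁ = 1396/39, P₂ = 2003/39

Market 1: 235 - 5P₁ + P₂ = 3P₁ → 8P₁ - P₂ = 235.
Market 2: 5P₂ - P₁ = 221.
Eliminating P₂: 5×(1) + 1×(2) gives 39P₁ = 1396, so P₁ = 1396/39.
Back-substitute into (2): P₂ = (221 + 1×1396/39) / 5 = 2003/39.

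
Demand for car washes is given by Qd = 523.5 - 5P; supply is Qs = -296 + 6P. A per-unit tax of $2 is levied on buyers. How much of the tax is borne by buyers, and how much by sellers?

Buyers bear 12/11, sellers bear 10/11

Pre-tax equilibrium: P* = 74.5, Q* = 151.
Tax on buyers shifts demand to Qd = 523.5 − 5(P + 2) = 513.5 - 5P.
513.5 - 5P = -296 + 6P gives seller price Ps = 1619/22; buyers pay Pb = 1619/22 + 2 = 1663/22.
New quantity: Q = 523.5 − 5(1663/22) = 1601/11.
Buyer burden = 1663/22 − 74.5 = 12/11; seller burden = 74.5 − 1619/22 = 10/11.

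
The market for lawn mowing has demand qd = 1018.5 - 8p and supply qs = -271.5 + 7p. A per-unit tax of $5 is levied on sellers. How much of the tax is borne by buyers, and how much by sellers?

Pre-tax equilibrium: p* = 86, q* = 330.5.
Tax on sellers shifts supply to qs = -271.5 + 7(p − 5) = -306.5 + 7p.
1018.5 - 8p = -306.5 + 7p gives buyer price pb = 265/3; sellers receive ps = 265/3 − 5 = 250/3.
New quantity: q = 1018.5 − 8(265/3) = 1871/6.
Buyer burden = 265/3 − 86 = 7/3; seller burden = 86 − 250/3 = 8/3.

Buyers bear 7/3, sellers bear 8/3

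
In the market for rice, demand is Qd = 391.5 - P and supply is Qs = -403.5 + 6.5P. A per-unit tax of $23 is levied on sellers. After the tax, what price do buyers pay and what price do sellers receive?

Buyers pay 1889/15, sellers receive 1544/15

Pre-tax equilibrium: P* = 106, Q* = 285.5.
Tax on sellers shifts supply to Qs = -403.5 + 6.5(P − 23) = -553 + 6.5P.
391.5 - P = -553 + 6.5P gives buyer price Pb = 1889/15; sellers receive Ps = 1889/15 − 23 = 1544/15.
New quantity: Q = 391.5 − 1(1889/15) = 7967/30.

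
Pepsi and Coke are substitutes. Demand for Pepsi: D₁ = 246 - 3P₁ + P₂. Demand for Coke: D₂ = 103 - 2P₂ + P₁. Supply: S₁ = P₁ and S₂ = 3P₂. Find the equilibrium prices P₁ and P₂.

P₁ = 1333/19, P₂ = 658/19

Market 1: 246 - 3P₁ + P₂ = P₁ → 4P₁ - P₂ = 246.
Market 2: 5P₂ - P₁ = 103.
Eliminating P₂: 5×(1) + 1×(2) gives 19P₁ = 1333, so P₁ = 1333/19.
Back-substitute into (2): P₂ = (103 + 1×1333/19) / 5 = 658/19.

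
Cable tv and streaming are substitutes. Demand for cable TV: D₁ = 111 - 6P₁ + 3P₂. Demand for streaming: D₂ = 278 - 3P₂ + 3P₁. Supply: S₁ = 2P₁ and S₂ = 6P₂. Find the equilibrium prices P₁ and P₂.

P₁ = 611/21, P₂ = 2557/63

Market 1: 111 - 6P₁ + 3P₂ = 2P₁ → 8P₁ - 3P₂ = 111.
Market 2: 9P₂ - 3P₁ = 278.
Eliminating P₂: 9×(1) + 3×(2) gives 63P₁ = 1833, so P₁ = 611/21.
Back-substitute into (2): P₂ = (278 + 3×611/21) / 9 = 2557/63.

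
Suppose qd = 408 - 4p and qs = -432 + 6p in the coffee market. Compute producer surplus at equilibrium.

Equilibrium: 408 - 4p = -432 + 6p gives p* = 84, q* = 72.
Supply starts at p = 72 (where qs = 0).
PS = ½(84 − 72)(72) = 432.

Producer surplus = 432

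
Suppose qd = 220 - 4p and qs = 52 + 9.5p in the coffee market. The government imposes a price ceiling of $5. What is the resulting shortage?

Equilibrium price would be p* = 112/9, so the ceiling at 5 binds.
At p = 5: qd = 220 − 4(5) = 200, qs = 52 + 9.5(5) = 99.5.
Shortage = 200 − 99.5 = 100.5.

Shortage = 100.5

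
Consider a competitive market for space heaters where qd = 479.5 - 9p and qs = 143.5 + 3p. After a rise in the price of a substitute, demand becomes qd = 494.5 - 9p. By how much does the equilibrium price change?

Original equilibrium: p* = 28, q* = 227.5.
New equilibrium: 494.5 - 9p = 143.5 + 3p, so 351 = 12p and p' = 29.25; q' = 494.5 − 9(29.25) = 231.25.
Change in price: 29.25 − 28 = 1.25.

Δp = 1.25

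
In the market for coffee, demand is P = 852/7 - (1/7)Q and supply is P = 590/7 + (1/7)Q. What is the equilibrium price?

P* = 103

Set the two price expressions equal: 852/7 - (1/7)Q = 590/7 + (1/7)Q.
262/7 = (2/7)Q, so Q* = 131.
P* = 852/7 − (1/7)(131) = 103.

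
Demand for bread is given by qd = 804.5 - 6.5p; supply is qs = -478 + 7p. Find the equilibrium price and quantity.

p* = 95, q* = 187

Set qd = qs: 804.5 - 6.5p = -478 + 7p.
1282.5 = 13.5p, so p* = 95.
q* = 804.5 − 6.5(95) = 187.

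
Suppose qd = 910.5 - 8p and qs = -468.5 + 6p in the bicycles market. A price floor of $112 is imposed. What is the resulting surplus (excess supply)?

Equilibrium price would be p* = 98.5, so the floor at 112 binds.
At p = 112: qd = 14.5, qs = 203.5.
Surplus = 203.5 − 14.5 = 189.

Surplus = 189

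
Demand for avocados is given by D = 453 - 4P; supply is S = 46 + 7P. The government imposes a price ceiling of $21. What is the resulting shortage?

Equilibrium price would be P* = 37, so the ceiling at 21 binds.
At P = 21: D = 453 − 4(21) = 369, S = 46 + 7(21) = 193.
Shortage = 369 − 193 = 176.

Shortage = 176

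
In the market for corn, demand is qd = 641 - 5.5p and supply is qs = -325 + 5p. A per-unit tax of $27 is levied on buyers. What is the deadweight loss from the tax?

Pre-tax equilibrium: p* = 92, q* = 135.
Tax on buyers shifts demand to qd = 641 − 5.5(p + 27) = 492.5 - 5.5p.
492.5 - 5.5p = -325 + 5p gives seller price ps = 545/7; buyers pay pb = 545/7 + 27 = 734/7.
New quantity: q = 641 − 5.5(734/7) = 450/7.
DWL = ½ × 27 × (135 − 450/7) = 13365/14.

Deadweight loss = 13365/14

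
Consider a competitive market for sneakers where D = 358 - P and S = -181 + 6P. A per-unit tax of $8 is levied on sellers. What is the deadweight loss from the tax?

Pre-tax equilibrium: P* = 77, Q* = 281.
Tax on sellers shifts supply to S = -181 + 6(P − 8) = -229 + 6P.
358 - P = -229 + 6P gives buyer price Pb = 587/7; sellers receive Ps = 587/7 − 8 = 531/7.
New quantity: Q = 358 − 1(587/7) = 1919/7.
DWL = ½ × 8 × (281 − 1919/7) = 192/7.

Deadweight loss = 192/7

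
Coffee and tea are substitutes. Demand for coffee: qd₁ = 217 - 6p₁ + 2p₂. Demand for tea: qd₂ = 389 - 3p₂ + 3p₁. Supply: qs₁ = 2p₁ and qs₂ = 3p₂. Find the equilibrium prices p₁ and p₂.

Market 1: 217 - 6p₁ + 2p₂ = 2p₁ → 8p₁ - 2p₂ = 217.
Market 2: 6p₂ - 3p₁ = 389.
Eliminating p₂: 6×(1) + 2×(2) gives 42p₁ = 2080, so p₁ = 1040/21.
Back-substitute into (2): p₂ = (389 + 3×1040/21) / 6 = 3763/42.

p₁ = 1040/21, p₂ = 3763/42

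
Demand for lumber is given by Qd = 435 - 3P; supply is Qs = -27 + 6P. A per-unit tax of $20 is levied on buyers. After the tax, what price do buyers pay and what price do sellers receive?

Pre-tax equilibrium: P* = 154/3, Q* = 281.
Tax on buyers shifts demand to Qd = 435 − 3(P + 20) = 375 - 3P.
375 - 3P = -27 + 6P gives seller price Ps = 134/3; buyers pay Pb = 134/3 + 20 = 194/3.
New quantity: Q = 435 − 3(194/3) = 241.

Buyers pay 194/3, sellers receive 134/3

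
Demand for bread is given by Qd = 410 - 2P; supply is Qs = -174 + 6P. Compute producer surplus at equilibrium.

Equilibrium: 410 - 2P = -174 + 6P gives P* = 73, Q* = 264.
Supply starts at P = 29 (where Qs = 0).
PS = ½(73 − 29)(264) = 5808.

Producer surplus = 5808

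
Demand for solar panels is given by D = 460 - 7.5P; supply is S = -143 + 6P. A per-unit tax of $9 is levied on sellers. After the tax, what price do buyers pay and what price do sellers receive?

Buyers pay 146/3, sellers receive 119/3

Pre-tax equilibrium: P* = 134/3, Q* = 125.
Tax on sellers shifts supply to S = -143 + 6(P − 9) = -197 + 6P.
460 - 7.5P = -197 + 6P gives buyer price Pb = 146/3; sellers receive Ps = 146/3 − 9 = 119/3.
New quantity: Q = 460 − 7.5(146/3) = 95.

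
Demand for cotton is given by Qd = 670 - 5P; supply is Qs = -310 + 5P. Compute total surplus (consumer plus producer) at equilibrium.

Total surplus = 6480

Equilibrium: 670 - 5P = -310 + 5P gives P* = 98, Q* = 180.
Demand choke price: P = 134; supply starts at P = 62.
CS = ½(134 − 98)(180) = 3240; PS = ½(98 − 62)(180) = 3240.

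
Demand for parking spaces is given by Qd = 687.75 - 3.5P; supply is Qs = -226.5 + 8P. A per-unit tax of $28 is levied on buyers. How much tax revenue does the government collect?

Pre-tax equilibrium: P* = 79.5, Q* = 409.5.
Tax on buyers shifts demand to Qd = 687.75 − 3.5(P + 28) = 589.75 - 3.5P.
589.75 - 3.5P = -226.5 + 8P gives seller price Ps = 3265/46; buyers pay Pb = 3265/46 + 28 = 4553/46.
New quantity: Q = 687.75 − 3.5(4553/46) = 15701/46.
Revenue = 28 × 15701/46 = 219814/23.

Tax revenue = 219814/23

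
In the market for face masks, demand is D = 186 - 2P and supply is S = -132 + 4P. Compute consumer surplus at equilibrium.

Consumer surplus = 1600

Equilibrium: 186 - 2P = -132 + 4P gives P* = 53, Q* = 80.
Demand choke price (D = 0): P = 93.
CS = ½(93 − 53)(80) = 1600.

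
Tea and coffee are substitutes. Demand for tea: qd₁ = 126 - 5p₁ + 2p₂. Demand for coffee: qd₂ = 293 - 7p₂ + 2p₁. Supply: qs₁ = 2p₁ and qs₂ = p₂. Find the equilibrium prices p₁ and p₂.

Market 1: 126 - 5p₁ + 2p₂ = 2p₁ → 7p₁ - 2p₂ = 126.
Market 2: 8p₂ - 2p₁ = 293.
Eliminating p₂: 8×(1) + 2×(2) gives 52p₁ = 1594, so p₁ = 797/26.
Back-substitute into (2): p₂ = (293 + 2×797/26) / 8 = 2303/52.

p₁ = 797/26, p₂ = 2303/52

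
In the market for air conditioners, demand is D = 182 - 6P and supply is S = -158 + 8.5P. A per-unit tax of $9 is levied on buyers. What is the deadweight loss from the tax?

Deadweight loss = 4131/29

Pre-tax equilibrium: P* = 680/29, Q* = 1198/29.
Tax on buyers shifts demand to D = 182 − 6(P + 9) = 128 - 6P.
128 - 6P = -158 + 8.5P gives seller price Ps = 572/29; buyers pay Pb = 572/29 + 9 = 833/29.
New quantity: Q = 182 − 6(833/29) = 280/29.
DWL = ½ × 9 × (1198/29 − 280/29) = 4131/29.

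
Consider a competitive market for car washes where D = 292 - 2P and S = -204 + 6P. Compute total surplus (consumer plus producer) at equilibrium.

Equilibrium: 292 - 2P = -204 + 6P gives P* = 62, Q* = 168.
Demand choke price: P = 146; supply starts at P = 34.
CS = ½(146 − 62)(168) = 7056; PS = ½(62 − 34)(168) = 2352.

Total surplus = 9408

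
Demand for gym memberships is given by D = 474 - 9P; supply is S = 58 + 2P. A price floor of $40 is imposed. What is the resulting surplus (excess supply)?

Equilibrium price would be P* = 416/11, so the floor at 40 binds.
At P = 40: D = 114, S = 138.
Surplus = 138 − 114 = 24.

Surplus = 24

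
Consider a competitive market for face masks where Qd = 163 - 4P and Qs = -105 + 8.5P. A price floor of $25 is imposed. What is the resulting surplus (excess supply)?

Surplus = 44.5

Equilibrium price would be P* = 21.44, so the floor at 25 binds.
At P = 25: Qd = 63, Qs = 107.5.
Surplus = 107.5 − 63 = 44.5.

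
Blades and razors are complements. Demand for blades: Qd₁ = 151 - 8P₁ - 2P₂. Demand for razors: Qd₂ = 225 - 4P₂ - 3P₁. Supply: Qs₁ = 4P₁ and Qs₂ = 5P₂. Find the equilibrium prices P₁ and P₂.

Market 1: 151 - 8P₁ - 2P₂ = 4P₁ → 12P₁ + 2P₂ = 151.
Market 2: 9P₂ + 3P₁ = 225.
Eliminating P₂: 9×(1) − 2×(2) gives 102P₁ = 909, so P₁ = 303/34.
Back-substitute into (2): P₂ = (225 − 3×303/34) / 9 = 749/34.

P₁ = 303/34, P₂ = 749/34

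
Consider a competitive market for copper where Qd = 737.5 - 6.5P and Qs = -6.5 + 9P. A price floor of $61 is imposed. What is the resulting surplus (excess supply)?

Surplus = 201.5

Equilibrium price would be P* = 48, so the floor at 61 binds.
At P = 61: Qd = 341, Qs = 542.5.
Surplus = 542.5 − 341 = 201.5.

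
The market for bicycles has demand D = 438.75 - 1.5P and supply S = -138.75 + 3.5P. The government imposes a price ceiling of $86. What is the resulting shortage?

Equilibrium price would be P* = 115.5, so the ceiling at 86 binds.
At P = 86: D = 438.75 − 1.5(86) = 309.75, S = -138.75 + 3.5(86) = 162.25.
Shortage = 309.75 − 162.25 = 147.5.

Shortage = 147.5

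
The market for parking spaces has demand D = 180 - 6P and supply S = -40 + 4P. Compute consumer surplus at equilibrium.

Equilibrium: 180 - 6P = -40 + 4P gives P* = 22, Q* = 48.
Demand choke price (D = 0): P = 30.
CS = ½(30 − 22)(48) = 192.

Consumer surplus = 192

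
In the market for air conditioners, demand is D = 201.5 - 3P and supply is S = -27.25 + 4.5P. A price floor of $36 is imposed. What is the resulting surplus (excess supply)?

Equilibrium price would be P* = 30.5, so the floor at 36 binds.
At P = 36: D = 93.5, S = 134.75.
Surplus = 134.75 − 93.5 = 41.25.

Surplus = 41.25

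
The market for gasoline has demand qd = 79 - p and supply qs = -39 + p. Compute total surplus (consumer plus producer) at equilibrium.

Equilibrium: 79 - p = -39 + p gives p* = 59, q* = 20.
Demand choke price: p = 79; supply starts at p = 39.
CS = ½(79 − 59)(20) = 200; PS = ½(59 − 39)(20) = 200.

Total surplus = 400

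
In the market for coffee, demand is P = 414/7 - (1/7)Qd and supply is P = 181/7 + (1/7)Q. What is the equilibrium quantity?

Set the two price expressions equal: 414/7 - (1/7)Q = 181/7 + (1/7)Q.
233/7 = (2/7)Q, so Q* = 116.5.
P* = 414/7 − (1/7)(116.5) = 42.5.

Q* = 116.5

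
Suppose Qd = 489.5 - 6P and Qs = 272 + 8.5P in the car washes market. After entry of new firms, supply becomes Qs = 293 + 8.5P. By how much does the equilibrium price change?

ΔP = -42/29

Original equilibrium: P* = 15, Q* = 399.5.
New equilibrium: 489.5 - 6P = 293 + 8.5P, so 196.5 = 14.5P and P' = 393/29; Q' = 489.5 − 6(393/29) = 23675/58.
Change in price: 393/29 − 15 = -42/29.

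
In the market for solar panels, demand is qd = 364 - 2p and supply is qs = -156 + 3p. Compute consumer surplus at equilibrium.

Equilibrium: 364 - 2p = -156 + 3p gives p* = 104, q* = 156.
Demand choke price (qd = 0): p = 182.
CS = ½(182 − 104)(156) = 6084.

Consumer surplus = 6084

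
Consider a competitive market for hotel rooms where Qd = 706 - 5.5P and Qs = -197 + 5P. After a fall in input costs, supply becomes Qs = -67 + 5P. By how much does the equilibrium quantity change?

Original equilibrium: P* = 86, Q* = 233.
New equilibrium: 706 - 5.5P = -67 + 5P, so 773 = 10.5P and P' = 1546/21; Q' = 706 − 5.5(1546/21) = 6323/21.
Change in quantity: 6323/21 − 233 = 1430/21.

ΔQ = 1430/21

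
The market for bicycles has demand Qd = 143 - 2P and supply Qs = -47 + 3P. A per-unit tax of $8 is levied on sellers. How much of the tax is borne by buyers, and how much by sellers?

Pre-tax equilibrium: P* = 38, Q* = 67.
Tax on sellers shifts supply to Qs = -47 + 3(P − 8) = -71 + 3P.
143 - 2P = -71 + 3P gives buyer price Pb = 42.8; sellers receive Ps = 42.8 − 8 = 34.8.
New quantity: Q = 143 − 2(42.8) = 57.4.
Buyer burden = 42.8 − 38 = 4.8; seller burden = 38 − 34.8 = 3.2.

Buyers bear $4.8, sellers bear $3.2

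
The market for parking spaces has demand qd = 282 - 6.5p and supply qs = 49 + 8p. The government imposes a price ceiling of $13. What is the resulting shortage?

Shortage = 44.5

Equilibrium price would be p* = 466/29, so the ceiling at 13 binds.
At p = 13: qd = 282 − 6.5(13) = 197.5, qs = 49 + 8(13) = 153.
Shortage = 197.5 − 153 = 44.5.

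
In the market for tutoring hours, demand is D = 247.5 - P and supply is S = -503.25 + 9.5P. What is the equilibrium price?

P* = 71.5

Set D = S: 247.5 - P = -503.25 + 9.5P.
750.75 = 10.5P, so P* = 71.5.
Q* = 247.5 − 1(71.5) = 176.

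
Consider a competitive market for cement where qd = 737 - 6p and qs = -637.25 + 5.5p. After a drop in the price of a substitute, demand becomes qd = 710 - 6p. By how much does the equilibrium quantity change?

Δq = -297/23

Original equilibrium: p* = 119.5, q* = 20.
New equilibrium: 710 - 6p = -637.25 + 5.5p, so 1347.25 = 11.5p and p' = 5389/46; q' = 710 − 6(5389/46) = 163/23.
Change in quantity: 163/23 − 20 = -297/23.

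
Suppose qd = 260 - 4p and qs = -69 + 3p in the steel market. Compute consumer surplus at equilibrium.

Consumer surplus = 648

Equilibrium: 260 - 4p = -69 + 3p gives p* = 47, q* = 72.
Demand choke price (qd = 0): p = 65.
CS = ½(65 − 47)(72) = 648.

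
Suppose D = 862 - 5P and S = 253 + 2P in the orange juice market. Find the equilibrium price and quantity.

P* = 87, Q* = 427

Set D = S: 862 - 5P = 253 + 2P.
609 = 7P, so P* = 87.
Q* = 862 − 5(87) = 427.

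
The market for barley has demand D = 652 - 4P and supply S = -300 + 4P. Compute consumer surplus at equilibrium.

Equilibrium: 652 - 4P = -300 + 4P gives P* = 119, Q* = 176.
Demand choke price (D = 0): P = 163.
CS = ½(163 − 119)(176) = 3872.

Consumer surplus = 3872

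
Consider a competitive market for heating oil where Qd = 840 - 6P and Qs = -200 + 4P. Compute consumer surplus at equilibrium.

Equilibrium: 840 - 6P = -200 + 4P gives P* = 104, Q* = 216.
Demand choke price (Qd = 0): P = 140.
CS = ½(140 − 104)(216) = 3888.

Consumer surplus = 3888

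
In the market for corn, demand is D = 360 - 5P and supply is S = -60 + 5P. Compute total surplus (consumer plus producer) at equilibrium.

Equilibrium: 360 - 5P = -60 + 5P gives P* = 42, Q* = 150.
Demand choke price: P = 72; supply starts at P = 12.
CS = ½(72 − 42)(150) = 2250; PS = ½(42 − 12)(150) = 2250.

Total surplus = 4500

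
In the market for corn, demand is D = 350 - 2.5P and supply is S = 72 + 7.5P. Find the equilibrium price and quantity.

P* = 27.8, Q* = 280.5

Set D = S: 350 - 2.5P = 72 + 7.5P.
278 = 10P, so P* = 27.8.
Q* = 350 − 2.5(27.8) = 280.5.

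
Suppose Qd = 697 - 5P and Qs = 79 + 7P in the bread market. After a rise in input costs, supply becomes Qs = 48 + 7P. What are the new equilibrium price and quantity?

Original equilibrium: P* = 51.5, Q* = 439.5.
New equilibrium: 697 - 5P = 48 + 7P, so 649 = 12P and P' = 649/12; Q' = 697 − 5(649/12) = 5119/12.

P' = 649/12, Q' = 5119/12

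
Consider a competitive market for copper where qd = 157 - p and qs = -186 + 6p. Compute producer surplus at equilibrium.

Producer surplus = 972

Equilibrium: 157 - p = -186 + 6p gives p* = 49, q* = 108.
Supply starts at p = 31 (where qs = 0).
PS = ½(49 − 31)(108) = 972.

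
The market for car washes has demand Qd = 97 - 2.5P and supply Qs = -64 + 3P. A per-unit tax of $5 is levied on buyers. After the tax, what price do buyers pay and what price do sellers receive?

Pre-tax equilibrium: P* = 322/11, Q* = 262/11.
Tax on buyers shifts demand to Qd = 97 − 2.5(P + 5) = 84.5 - 2.5P.
84.5 - 2.5P = -64 + 3P gives seller price Ps = 27; buyers pay Pb = 27 + 5 = 32.
New quantity: Q = 97 − 2.5(32) = 17.

Buyers pay $32, sellers receive $27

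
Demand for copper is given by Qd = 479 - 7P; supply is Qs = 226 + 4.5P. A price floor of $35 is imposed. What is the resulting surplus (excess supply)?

Surplus = 149.5

Equilibrium price would be P* = 22, so the floor at 35 binds.
At P = 35: Qd = 234, Qs = 383.5.
Surplus = 383.5 − 234 = 149.5.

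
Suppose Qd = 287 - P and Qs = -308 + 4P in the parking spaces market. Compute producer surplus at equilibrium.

Equilibrium: 287 - P = -308 + 4P gives P* = 119, Q* = 168.
Supply starts at P = 77 (where Qs = 0).
PS = ½(119 − 77)(168) = 3528.

Producer surplus = 3528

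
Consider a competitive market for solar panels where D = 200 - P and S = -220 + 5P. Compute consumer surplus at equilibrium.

Consumer surplus = 8450

Equilibrium: 200 - P = -220 + 5P gives P* = 70, Q* = 130.
Demand choke price (D = 0): P = 200.
CS = ½(200 − 70)(130) = 8450.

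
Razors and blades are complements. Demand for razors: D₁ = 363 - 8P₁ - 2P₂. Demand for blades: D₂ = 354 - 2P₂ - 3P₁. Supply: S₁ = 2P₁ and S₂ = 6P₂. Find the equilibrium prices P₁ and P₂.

Market 1: 363 - 8P₁ - 2P₂ = 2P₁ → 10P₁ + 2P₂ = 363.
Market 2: 8P₂ + 3P₁ = 354.
Eliminating P₂: 8×(1) − 2×(2) gives 74P₁ = 2196, so P₁ = 1098/37.
Back-substitute into (2): P₂ = (354 − 3×1098/37) / 8 = 2451/74.

P₁ = 1098/37, P₂ = 2451/74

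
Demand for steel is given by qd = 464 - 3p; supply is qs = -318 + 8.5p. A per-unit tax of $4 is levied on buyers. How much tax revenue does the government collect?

Tax revenue = 23104/23

Pre-tax equilibrium: p* = 68, q* = 260.
Tax on buyers shifts demand to qd = 464 − 3(p + 4) = 452 - 3p.
452 - 3p = -318 + 8.5p gives seller price ps = 1540/23; buyers pay pb = 1540/23 + 4 = 1632/23.
New quantity: q = 464 − 3(1632/23) = 5776/23.
Revenue = 4 × 5776/23 = 23104/23.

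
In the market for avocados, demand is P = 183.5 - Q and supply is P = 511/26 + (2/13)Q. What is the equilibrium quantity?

Set the two price expressions equal: 183.5 - Q = 511/26 + (2/13)Q.
2130/13 = (15/13)Q, so Q* = 142.
P* = 183.5 − (1)(142) = 41.5.

Q* = 142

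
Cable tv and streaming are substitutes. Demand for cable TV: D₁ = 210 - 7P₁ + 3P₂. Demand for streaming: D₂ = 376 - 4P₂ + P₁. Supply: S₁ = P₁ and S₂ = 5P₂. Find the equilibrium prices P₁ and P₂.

P₁ = 1006/23, P₂ = 3218/69

Market 1: 210 - 7P₁ + 3P₂ = P₁ → 8P₁ - 3P₂ = 210.
Market 2: 9P₂ - P₁ = 376.
Eliminating P₂: 9×(1) + 3×(2) gives 69P₁ = 3018, so P₁ = 1006/23.
Back-substitute into (2): P₂ = (376 + 1×1006/23) / 9 = 3218/69.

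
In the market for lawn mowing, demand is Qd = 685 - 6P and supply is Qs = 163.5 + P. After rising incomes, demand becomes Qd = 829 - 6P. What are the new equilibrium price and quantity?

P' = 1331/14, Q' = 1810/7

Original equilibrium: P* = 74.5, Q* = 238.
New equilibrium: 829 - 6P = 163.5 + P, so 665.5 = 7P and P' = 1331/14; Q' = 829 − 6(1331/14) = 1810/7.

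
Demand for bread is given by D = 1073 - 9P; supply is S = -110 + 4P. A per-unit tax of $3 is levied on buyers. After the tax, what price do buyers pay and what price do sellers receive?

Buyers pay 1195/13, sellers receive 1156/13

Pre-tax equilibrium: P* = 91, Q* = 254.
Tax on buyers shifts demand to D = 1073 − 9(P + 3) = 1046 - 9P.
1046 - 9P = -110 + 4P gives seller price Ps = 1156/13; buyers pay Pb = 1156/13 + 3 = 1195/13.
New quantity: Q = 1073 − 9(1195/13) = 3194/13.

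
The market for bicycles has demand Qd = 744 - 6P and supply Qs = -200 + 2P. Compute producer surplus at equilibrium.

Equilibrium: 744 - 6P = -200 + 2P gives P* = 118, Q* = 36.
Supply starts at P = 100 (where Qs = 0).
PS = ½(118 − 100)(36) = 324.

Producer surplus = 324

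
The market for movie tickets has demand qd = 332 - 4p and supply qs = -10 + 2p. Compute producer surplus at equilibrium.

Equilibrium: 332 - 4p = -10 + 2p gives p* = 57, q* = 104.
Supply starts at p = 5 (where qs = 0).
PS = ½(57 − 5)(104) = 2704.

Producer surplus = 2704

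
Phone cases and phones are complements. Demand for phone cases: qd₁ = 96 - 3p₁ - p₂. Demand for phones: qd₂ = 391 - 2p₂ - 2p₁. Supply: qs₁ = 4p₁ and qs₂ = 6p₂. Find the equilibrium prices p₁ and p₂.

p₁ = 377/54, p₂ = 2545/54

Market 1: 96 - 3p₁ - p₂ = 4p₁ → 7p₁ + p₂ = 96.
Market 2: 8p₂ + 2p₁ = 391.
Eliminating p₂: 8×(1) − 1×(2) gives 54p₁ = 377, so p₁ = 377/54.
Back-substitute into (2): p₂ = (391 − 2×377/54) / 8 = 2545/54.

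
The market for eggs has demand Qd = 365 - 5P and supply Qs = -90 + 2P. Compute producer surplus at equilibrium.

Equilibrium: 365 - 5P = -90 + 2P gives P* = 65, Q* = 40.
Supply starts at P = 45 (where Qs = 0).
PS = ½(65 − 45)(40) = 400.

Producer surplus = 400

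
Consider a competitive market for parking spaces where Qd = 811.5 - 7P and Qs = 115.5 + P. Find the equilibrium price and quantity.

P* = 87, Q* = 202.5

Set Qd = Qs: 811.5 - 7P = 115.5 + P.
696 = 8P, so P* = 87.
Q* = 811.5 − 7(87) = 202.5.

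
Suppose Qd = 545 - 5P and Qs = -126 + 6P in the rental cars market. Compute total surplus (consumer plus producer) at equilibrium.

Equilibrium: 545 - 5P = -126 + 6P gives P* = 61, Q* = 240.
Demand choke price: P = 109; supply starts at P = 21.
CS = ½(109 − 61)(240) = 5760; PS = ½(61 − 21)(240) = 4800.

Total surplus = 10560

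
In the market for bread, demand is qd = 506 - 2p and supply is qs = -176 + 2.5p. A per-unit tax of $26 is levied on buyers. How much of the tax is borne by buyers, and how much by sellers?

Buyers bear 130/9, sellers bear 104/9

Pre-tax equilibrium: p* = 1364/9, q* = 1826/9.
Tax on buyers shifts demand to qd = 506 − 2(p + 26) = 454 - 2p.
454 - 2p = -176 + 2.5p gives seller price ps = 140; buyers pay pb = 140 + 26 = 166.
New quantity: q = 506 − 2(166) = 174.
Buyer burden = 166 − 1364/9 = 130/9; seller burden = 1364/9 − 140 = 104/9.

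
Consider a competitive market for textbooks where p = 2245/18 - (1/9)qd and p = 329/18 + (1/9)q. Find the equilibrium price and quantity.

p* = 71.5, q* = 479

Set the two price expressions equal: 2245/18 - (1/9)q = 329/18 + (1/9)q.
958/9 = (2/9)q, so q* = 479.
p* = 2245/18 − (1/9)(479) = 71.5.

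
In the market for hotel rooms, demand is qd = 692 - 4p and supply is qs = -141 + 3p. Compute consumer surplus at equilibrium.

Equilibrium: 692 - 4p = -141 + 3p gives p* = 119, q* = 216.
Demand choke price (qd = 0): p = 173.
CS = ½(173 − 119)(216) = 5832.

Consumer surplus = 5832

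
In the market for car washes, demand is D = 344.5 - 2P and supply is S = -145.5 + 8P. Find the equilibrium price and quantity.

P* = 49, Q* = 246.5

Set D = S: 344.5 - 2P = -145.5 + 8P.
490 = 10P, so P* = 49.
Q* = 344.5 − 2(49) = 246.5.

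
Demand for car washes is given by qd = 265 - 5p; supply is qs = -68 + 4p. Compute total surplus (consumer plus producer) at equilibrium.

Equilibrium: 265 - 5p = -68 + 4p gives p* = 37, q* = 80.
Demand choke price: p = 53; supply starts at p = 17.
CS = ½(53 − 37)(80) = 640; PS = ½(37 − 17)(80) = 800.

Total surplus = 1440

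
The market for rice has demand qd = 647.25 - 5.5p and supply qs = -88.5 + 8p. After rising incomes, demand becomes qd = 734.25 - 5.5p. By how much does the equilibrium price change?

Δp = 58/9

Original equilibrium: p* = 54.5, q* = 347.5.
New equilibrium: 734.25 - 5.5p = -88.5 + 8p, so 822.75 = 13.5p and p' = 1097/18; q' = 734.25 − 5.5(1097/18) = 7183/18.
Change in price: 1097/18 − 54.5 = 58/9.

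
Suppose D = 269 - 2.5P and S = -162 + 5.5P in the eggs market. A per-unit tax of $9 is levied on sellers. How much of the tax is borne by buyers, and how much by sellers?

Buyers bear $6.1875, sellers bear $2.8125

Pre-tax equilibrium: P* = 53.875, Q* = 134.3125.
Tax on sellers shifts supply to S = -162 + 5.5(P − 9) = -211.5 + 5.5P.
269 - 2.5P = -211.5 + 5.5P gives buyer price Pb = 60.0625; sellers receive Ps = 60.0625 − 9 = 51.0625.
New quantity: Q = 269 − 2.5(60.0625) = 118.84375.
Buyer burden = 60.0625 − 53.875 = 6.1875; seller burden = 53.875 − 51.0625 = 2.8125.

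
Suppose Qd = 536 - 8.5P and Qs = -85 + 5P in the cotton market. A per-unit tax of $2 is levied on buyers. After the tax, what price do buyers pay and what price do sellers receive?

Buyers pay 1262/27, sellers receive 1208/27

Pre-tax equilibrium: P* = 46, Q* = 145.
Tax on buyers shifts demand to Qd = 536 − 8.5(P + 2) = 519 - 8.5P.
519 - 8.5P = -85 + 5P gives seller price Ps = 1208/27; buyers pay Pb = 1208/27 + 2 = 1262/27.
New quantity: Q = 536 − 8.5(1262/27) = 3745/27.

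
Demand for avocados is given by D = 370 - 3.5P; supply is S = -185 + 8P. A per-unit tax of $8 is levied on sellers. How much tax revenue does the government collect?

Tax revenue = 33416/23

Pre-tax equilibrium: P* = 1110/23, Q* = 4625/23.
Tax on sellers shifts supply to S = -185 + 8(P − 8) = -249 + 8P.
370 - 3.5P = -249 + 8P gives buyer price Pb = 1238/23; sellers receive Ps = 1238/23 − 8 = 1054/23.
New quantity: Q = 370 − 3.5(1238/23) = 4177/23.
Revenue = 8 × 4177/23 = 33416/23.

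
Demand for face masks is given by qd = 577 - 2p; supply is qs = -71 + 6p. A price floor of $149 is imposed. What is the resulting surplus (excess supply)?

Surplus = 544

Equilibrium price would be p* = 81, so the floor at 149 binds.
At p = 149: qd = 279, qs = 823.
Surplus = 823 − 279 = 544.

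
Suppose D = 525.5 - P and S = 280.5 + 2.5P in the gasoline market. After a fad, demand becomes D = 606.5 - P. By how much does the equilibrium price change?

ΔP = 162/7

Original equilibrium: P* = 70, Q* = 455.5.
New equilibrium: 606.5 - P = 280.5 + 2.5P, so 326 = 3.5P and P' = 652/7; Q' = 606.5 − 1(652/7) = 7187/14.
Change in price: 652/7 − 70 = 162/7.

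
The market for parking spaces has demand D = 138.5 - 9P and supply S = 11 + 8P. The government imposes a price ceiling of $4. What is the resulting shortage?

Equilibrium price would be P* = 7.5, so the ceiling at 4 binds.
At P = 4: D = 138.5 − 9(4) = 102.5, S = 11 + 8(4) = 43.
Shortage = 102.5 − 43 = 59.5.

Shortage = 59.5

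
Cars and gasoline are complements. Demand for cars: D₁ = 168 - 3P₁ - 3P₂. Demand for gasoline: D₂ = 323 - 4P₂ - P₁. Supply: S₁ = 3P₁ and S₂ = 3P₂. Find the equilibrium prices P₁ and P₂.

Market 1: 168 - 3P₁ - 3P₂ = 3P₁ → 6P₁ + 3P₂ = 168.
Market 2: 7P₂ + P₁ = 323.
Eliminating P₂: 7×(1) − 3×(2) gives 39P₁ = 207, so P₁ = 69/13.
Back-substitute into (2): P₂ = (323 − 1×69/13) / 7 = 590/13.

P₁ = 69/13, P₂ = 590/13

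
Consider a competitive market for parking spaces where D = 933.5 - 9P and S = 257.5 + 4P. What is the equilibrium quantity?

Set D = S: 933.5 - 9P = 257.5 + 4P.
676 = 13P, so P* = 52.
Q* = 933.5 − 9(52) = 465.5.

Q* = 465.5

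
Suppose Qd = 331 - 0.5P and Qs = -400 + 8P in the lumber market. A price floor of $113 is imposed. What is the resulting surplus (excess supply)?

Surplus = 229.5

Equilibrium price would be P* = 86, so the floor at 113 binds.
At P = 113: Qd = 274.5, Qs = 504.
Surplus = 504 − 274.5 = 229.5.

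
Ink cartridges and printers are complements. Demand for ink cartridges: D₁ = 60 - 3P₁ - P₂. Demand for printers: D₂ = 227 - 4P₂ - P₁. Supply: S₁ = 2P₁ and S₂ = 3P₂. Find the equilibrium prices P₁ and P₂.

Market 1: 60 - 3P₁ - P₂ = 2P₁ → 5P₁ + P₂ = 60.
Market 2: 7P₂ + P₁ = 227.
Eliminating P₂: 7×(1) − 1×(2) gives 34P₁ = 193, so P₁ = 193/34.
Back-substitute into (2): P₂ = (227 − 1×193/34) / 7 = 1075/34.

P₁ = 193/34, P₂ = 1075/34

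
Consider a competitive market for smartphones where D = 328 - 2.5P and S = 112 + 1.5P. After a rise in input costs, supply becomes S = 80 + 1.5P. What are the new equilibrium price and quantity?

Original equilibrium: P* = 54, Q* = 193.
New equilibrium: 328 - 2.5P = 80 + 1.5P, so 248 = 4P and P' = 62; Q' = 328 − 2.5(62) = 173.

P' = 62, Q' = 173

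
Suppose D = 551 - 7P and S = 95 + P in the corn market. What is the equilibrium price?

Set D = S: 551 - 7P = 95 + P.
456 = 8P, so P* = 57.
Q* = 551 − 7(57) = 152.

P* = 57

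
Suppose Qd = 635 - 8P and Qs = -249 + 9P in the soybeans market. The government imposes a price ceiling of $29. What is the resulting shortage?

Equilibrium price would be P* = 52, so the ceiling at 29 binds.
At P = 29: Qd = 635 − 8(29) = 403, Qs = -249 + 9(29) = 12.
Shortage = 403 − 12 = 391.

Shortage = 391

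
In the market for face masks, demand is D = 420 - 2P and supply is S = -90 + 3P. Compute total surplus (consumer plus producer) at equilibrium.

Total surplus = 19440

Equilibrium: 420 - 2P = -90 + 3P gives P* = 102, Q* = 216.
Demand choke price: P = 210; supply starts at P = 30.
CS = ½(210 − 102)(216) = 11664; PS = ½(102 − 30)(216) = 7776.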